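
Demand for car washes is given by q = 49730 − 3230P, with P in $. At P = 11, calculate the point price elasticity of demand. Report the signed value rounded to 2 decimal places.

dq/dP = −3230. At P = 11, q = 49730 − 3230(11) = 14200.
Ed = (dq/dP)·(P/q) = −3230 × (11/14200) = -2.5021…

-2.50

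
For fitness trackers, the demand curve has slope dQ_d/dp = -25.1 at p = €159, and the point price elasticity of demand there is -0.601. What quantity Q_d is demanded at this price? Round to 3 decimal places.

6640.433

Ed = (dQ_d/dp)·(p/Q_d) ⇒ Q_d = (dQ_d/dp)·p/Ed = (-25.1)·159/(-0.601) = 6640.43261…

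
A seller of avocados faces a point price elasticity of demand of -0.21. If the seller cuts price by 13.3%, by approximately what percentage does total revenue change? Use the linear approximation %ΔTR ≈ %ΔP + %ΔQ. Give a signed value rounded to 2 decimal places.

%ΔQ ≈ Ed × %ΔP = (-0.21) × (-13.3%) = +2.7930%
%ΔTR ≈ %ΔP + %ΔQ = (-13.3%) + (+2.7930%) = -10.5070%

-10.51%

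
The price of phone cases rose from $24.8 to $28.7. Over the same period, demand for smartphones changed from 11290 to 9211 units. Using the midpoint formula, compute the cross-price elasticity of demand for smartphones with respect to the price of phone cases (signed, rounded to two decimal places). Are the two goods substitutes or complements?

-1.39; complements

%ΔQ_{smartphones} = (9211 − 11290)/avg = -2079/10250.5 = -0.202819…
%ΔP_{phone cases} = (28.7 − 24.8)/avg = 3.9/26.75 = 0.145794…
E_cross = (-2079/10250.5) / (3.9/26.75) = -1.3911…
E_cross < 0 ⇒ the goods are complements.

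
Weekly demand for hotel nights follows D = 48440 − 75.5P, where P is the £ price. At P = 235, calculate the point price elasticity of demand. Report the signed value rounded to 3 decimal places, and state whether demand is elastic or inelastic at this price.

-0.578; inelastic

dD/dP = −75.5. At P = 235, D = 48440 − 75.5(235) = 30697.5.
Ed = (dD/dP)·(P/D) = −75.5 × (235/30697.5) = -0.57797…
|Ed| = 0.578 < 1, so demand is inelastic.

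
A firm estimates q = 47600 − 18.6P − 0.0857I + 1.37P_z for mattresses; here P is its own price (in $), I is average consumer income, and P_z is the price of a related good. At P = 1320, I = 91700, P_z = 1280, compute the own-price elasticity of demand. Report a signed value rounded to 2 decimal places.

At the given values, q = 47600 − 18.6(1320) − 0.0857(91700) + 1.37(1280) = 16942.91.
∂q/∂P = −18.6.
E = (-18.6) × (1320/16942.91) = -1.4491…

-1.45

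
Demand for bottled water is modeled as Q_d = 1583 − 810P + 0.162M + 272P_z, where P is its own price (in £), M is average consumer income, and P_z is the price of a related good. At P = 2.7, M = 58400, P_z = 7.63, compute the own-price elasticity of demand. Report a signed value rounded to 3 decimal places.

-0.200

At the given values, Q_d = 1583 − 810(2.7) + 0.162(58400) + 272(7.63) = 10932.16.
∂Q_d/∂P = −810.
E = (-810) × (2.7/10932.16) = -0.20005…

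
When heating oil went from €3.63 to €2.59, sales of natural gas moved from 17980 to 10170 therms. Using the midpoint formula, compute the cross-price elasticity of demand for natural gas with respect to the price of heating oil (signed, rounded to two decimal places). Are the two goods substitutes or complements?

%ΔQ_{natural gas} = (10170 − 17980)/avg = -7810/14075 = -0.554884…
%ΔP_{heating oil} = (2.59 − 3.63)/avg = -1.04/3.11 = -0.334405…
E_cross = (-7810/14075) / (-1.04/3.11) = 1.6593…
E_cross > 0 ⇒ the goods are substitutes.

1.66; substitutes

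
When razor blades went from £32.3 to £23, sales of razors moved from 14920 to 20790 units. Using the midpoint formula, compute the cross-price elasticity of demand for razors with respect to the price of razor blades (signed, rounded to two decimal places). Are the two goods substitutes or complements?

-0.98; complements

%ΔQ_{razors} = (20790 − 14920)/avg = 5870/17855 = 0.328759…
%ΔP_{razor blades} = (23 − 32.3)/avg = -9.3/27.65 = -0.336347…
E_cross = (5870/17855) / (-9.3/27.65) = -0.9774…
E_cross < 0 ⇒ the goods are complements.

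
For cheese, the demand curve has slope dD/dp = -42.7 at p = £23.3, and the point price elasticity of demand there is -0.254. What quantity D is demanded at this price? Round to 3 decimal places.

Ed = (dD/dp)·(p/D) ⇒ D = (dD/dp)·p/Ed = (-42.7)·23.3/(-0.254) = 3916.96850…

3916.969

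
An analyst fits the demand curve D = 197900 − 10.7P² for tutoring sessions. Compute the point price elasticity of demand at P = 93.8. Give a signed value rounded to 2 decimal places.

-1.81

dD/dP = −2·10.7·P = -2007.32. At P = 93.8, D = 103756.692.
Ed = (dD/dP)·(P/D) = (-2007.32) × (93.8/103756.692) = -1.8146…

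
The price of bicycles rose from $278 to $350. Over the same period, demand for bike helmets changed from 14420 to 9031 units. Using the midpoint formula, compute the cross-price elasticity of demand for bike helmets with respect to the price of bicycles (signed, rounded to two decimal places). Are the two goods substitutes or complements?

-2.00; complements

%ΔQ_{bike helmets} = (9031 − 14420)/avg = -5389/11725.5 = -0.459596…
%ΔP_{bicycles} = (350 − 278)/avg = 72/314 = 0.229299…
E_cross = (-5389/11725.5) / (72/314) = -2.0043…
E_cross < 0 ⇒ the goods are complements.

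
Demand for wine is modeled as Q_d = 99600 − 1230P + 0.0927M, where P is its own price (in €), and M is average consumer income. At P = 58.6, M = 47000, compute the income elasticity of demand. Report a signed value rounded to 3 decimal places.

At the given values, Q_d = 99600 − 1230(58.6) + 0.0927(47000) = 31878.9.
∂Q_d/∂M = 0.0927.
E = (0.0927) × (47000/31878.9) = 0.13667…

0.137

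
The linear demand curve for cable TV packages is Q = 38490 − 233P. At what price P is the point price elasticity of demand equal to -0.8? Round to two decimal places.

73.42

Ed = −233P/(38490 − 233P). Set this equal to -0.8:
233P = 0.8·(38490 − 233P) ⇒ 233P(1 + 0.8) = 0.8·38490
P = 0.8·38490 / (233·1.8) = 73.4191…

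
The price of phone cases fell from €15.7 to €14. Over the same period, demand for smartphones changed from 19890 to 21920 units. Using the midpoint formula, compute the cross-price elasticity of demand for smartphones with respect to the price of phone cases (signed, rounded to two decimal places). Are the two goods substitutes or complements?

-0.85; complements

%ΔQ_{smartphones} = (21920 − 19890)/avg = 2030/20905 = 0.097105…
%ΔP_{phone cases} = (14 − 15.7)/avg = -1.7/14.85 = -0.114478…
E_cross = (2030/20905) / (-1.7/14.85) = -0.8482…
E_cross < 0 ⇒ the goods are complements.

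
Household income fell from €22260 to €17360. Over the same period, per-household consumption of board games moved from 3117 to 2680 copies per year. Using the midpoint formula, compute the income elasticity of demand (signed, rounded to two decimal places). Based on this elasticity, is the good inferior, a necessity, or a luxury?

%ΔQ = (2680 − 3117)/[( 3117 + 2680)/2] = -437/2898.5 = -0.150767…
%ΔIncome = (17360 − 22260)/[( 22260 + 17360)/2] = -4900/19810 = -0.247349…
E_income = (-437/2898.5) / (-4900/19810) = 0.6095…
0 < E_income < 1 ⇒ normal good, necessity.

0.61; necessity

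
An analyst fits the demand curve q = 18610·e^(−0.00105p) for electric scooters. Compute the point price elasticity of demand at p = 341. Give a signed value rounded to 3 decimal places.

-0.358

dq/dp = −0.00105·q = -13.6596. At p = 341, q = 13009.1.
Ed = (dq/dp)·(p/q) = (-13.6596) × (341/13009.1) = -0.35805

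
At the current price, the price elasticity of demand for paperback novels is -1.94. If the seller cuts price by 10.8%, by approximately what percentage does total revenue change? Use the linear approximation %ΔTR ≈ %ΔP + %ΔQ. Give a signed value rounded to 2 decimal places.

%ΔQ ≈ Ed × %ΔP = (-1.94) × (-10.8%) = +20.9520%
%ΔTR ≈ %ΔP + %ΔQ = (-10.8%) + (+20.9520%) = +10.1520%

+10.15%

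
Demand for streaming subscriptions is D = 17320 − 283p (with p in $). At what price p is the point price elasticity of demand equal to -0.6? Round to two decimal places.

22.95

Ed = −283p/(17320 − 283p). Set this equal to -0.6:
283p = 0.6·(17320 − 283p) ⇒ 283p(1 + 0.6) = 0.6·17320
p = 0.6·17320 / (283·1.6) = 22.9505…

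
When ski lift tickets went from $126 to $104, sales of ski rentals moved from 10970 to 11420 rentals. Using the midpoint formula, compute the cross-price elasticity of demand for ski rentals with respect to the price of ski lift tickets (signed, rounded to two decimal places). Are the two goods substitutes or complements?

-0.21; complements

%ΔQ_{ski rentals} = (11420 − 10970)/avg = 450/11195 = 0.040196…
%ΔP_{ski lift tickets} = (104 − 126)/avg = -22/115 = -0.191304…
E_cross = (450/11195) / (-22/115) = -0.2101…
E_cross < 0 ⇒ the goods are complements.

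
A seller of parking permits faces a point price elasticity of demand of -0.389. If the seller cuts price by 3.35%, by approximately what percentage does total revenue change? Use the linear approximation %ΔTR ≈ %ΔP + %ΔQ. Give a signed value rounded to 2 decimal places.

-2.05%

%ΔQ ≈ Ed × %ΔP = (-0.389) × (-3.35%) = +1.3032%
%ΔTR ≈ %ΔP + %ΔQ = (-3.35%) + (+1.3032%) = -2.0469%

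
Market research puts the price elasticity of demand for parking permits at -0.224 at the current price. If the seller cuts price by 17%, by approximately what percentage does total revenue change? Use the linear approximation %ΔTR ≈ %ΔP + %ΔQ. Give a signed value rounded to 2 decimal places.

-13.19%

%ΔQ ≈ Ed × %ΔP = (-0.224) × (-17%) = +3.8080%
%ΔTR ≈ %ΔP + %ΔQ = (-17%) + (+3.8080%) = -13.1920%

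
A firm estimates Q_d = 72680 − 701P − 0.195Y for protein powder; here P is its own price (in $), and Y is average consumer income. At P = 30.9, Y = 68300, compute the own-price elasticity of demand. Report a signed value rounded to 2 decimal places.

-0.57

At the given values, Q_d = 72680 − 701(30.9) − 0.195(68300) = 37700.6.
∂Q_d/∂P = −701.
E = (-701) × (30.9/37700.6) = -0.5745…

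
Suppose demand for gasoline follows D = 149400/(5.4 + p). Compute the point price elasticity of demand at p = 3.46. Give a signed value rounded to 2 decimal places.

dD/dp = −149400/(5.4 + p)² = -1903.19. At p = 3.46, D = 16862.3.
Ed = (dD/dp)·(p/D) = (-1903.19) × (3.46/16862.3) = -0.3905…

-0.39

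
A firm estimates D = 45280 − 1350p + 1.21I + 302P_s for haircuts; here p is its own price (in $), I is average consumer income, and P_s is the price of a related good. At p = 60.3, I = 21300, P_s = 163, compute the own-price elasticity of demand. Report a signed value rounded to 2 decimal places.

At the given values, D = 45280 − 1350(60.3) + 1.21(21300) + 302(163) = 38874.
∂D/∂p = −1350.
E = (-1350) × (60.3/38874) = -2.0940…

-2.09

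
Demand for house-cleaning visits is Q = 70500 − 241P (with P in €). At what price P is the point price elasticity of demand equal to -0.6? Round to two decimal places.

Ed = −241P/(70500 − 241P). Set this equal to -0.6:
241P = 0.6·(70500 − 241P) ⇒ 241P(1 + 0.6) = 0.6·70500
P = 0.6·70500 / (241·1.6) = 109.6991…

109.70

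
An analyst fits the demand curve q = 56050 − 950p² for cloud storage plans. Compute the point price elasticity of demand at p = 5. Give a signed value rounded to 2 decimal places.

-1.47

dq/dp = −2·950·p = -9500. At p = 5, q = 32300.
Ed = (dq/dp)·(p/q) = (-9500) × (5/32300) = -1.4705…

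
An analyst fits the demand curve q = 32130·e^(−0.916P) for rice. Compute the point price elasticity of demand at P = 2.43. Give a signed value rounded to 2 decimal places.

dq/dP = −0.916·q = -3177.74. At P = 2.43, q = 3469.15.
Ed = (dq/dP)·(P/q) = (-3177.74) × (2.43/3469.15) = -2.2258…

-2.23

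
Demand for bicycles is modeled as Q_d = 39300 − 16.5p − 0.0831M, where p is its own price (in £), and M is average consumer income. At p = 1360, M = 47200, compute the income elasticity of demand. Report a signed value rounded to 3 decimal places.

At the given values, Q_d = 39300 − 16.5(1360) − 0.0831(47200) = 12937.68.
∂Q_d/∂M = -0.0831.
E = (-0.0831) × (47200/12937.68) = -0.30317…

-0.303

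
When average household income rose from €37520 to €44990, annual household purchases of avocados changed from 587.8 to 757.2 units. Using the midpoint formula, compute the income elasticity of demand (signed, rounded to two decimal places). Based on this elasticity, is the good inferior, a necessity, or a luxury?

1.39; luxury

%ΔQ = (757.2 − 587.8)/[( 587.8 + 757.2)/2] = 169.4/672.5 = 0.251895…
%ΔIncome = (44990 − 37520)/[( 37520 + 44990)/2] = 7470/41255 = 0.181068…
E_income = (169.4/672.5) / (7470/41255) = 1.3911…
E_income > 1 ⇒ normal good, luxury.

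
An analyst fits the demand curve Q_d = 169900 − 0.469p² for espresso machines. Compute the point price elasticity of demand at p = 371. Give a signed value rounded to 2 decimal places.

-1.23

dQ_d/dp = −2·0.469·p = -347.998. At p = 371, Q_d = 105346.371.
Ed = (dQ_d/dp)·(p/Q_d) = (-347.998) × (371/105346.371) = -1.2255…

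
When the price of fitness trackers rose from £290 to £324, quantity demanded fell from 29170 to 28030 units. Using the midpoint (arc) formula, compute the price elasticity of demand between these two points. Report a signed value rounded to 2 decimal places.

%ΔQ = (28030 − 29170) / [(29170 + 28030)/2] = -1140/28600 = -0.039860…
%ΔP = (324 − 290) / [(290 + 324)/2] = 34/307 = 0.110749…
Arc Ed = %ΔQ / %ΔP = (-1140/28600) / (34/307) = -0.3599…

-0.36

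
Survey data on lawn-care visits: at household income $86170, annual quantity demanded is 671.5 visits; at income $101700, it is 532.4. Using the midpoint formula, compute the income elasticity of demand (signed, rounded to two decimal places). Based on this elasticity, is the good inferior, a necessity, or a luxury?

%ΔQ = (532.4 − 671.5)/[( 671.5 + 532.4)/2] = -139.1/601.95 = -0.231082…
%ΔIncome = (101700 − 86170)/[( 86170 + 101700)/2] = 15530/93935 = 0.165327…
E_income = (-139.1/601.95) / (15530/93935) = -1.3977…
E_income < 0 ⇒ inferior good.

-1.40; inferior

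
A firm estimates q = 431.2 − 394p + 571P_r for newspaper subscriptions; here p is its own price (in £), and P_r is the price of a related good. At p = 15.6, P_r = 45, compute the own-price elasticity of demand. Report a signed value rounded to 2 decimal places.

-0.31

At the given values, q = 431.2 − 394(15.6) + 571(45) = 19979.8.
∂q/∂p = −394.
E = (-394) × (15.6/19979.8) = -0.3076…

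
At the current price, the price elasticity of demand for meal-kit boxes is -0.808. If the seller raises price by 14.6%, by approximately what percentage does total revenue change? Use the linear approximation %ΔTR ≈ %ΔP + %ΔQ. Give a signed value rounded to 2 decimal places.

+2.80%

%ΔQ ≈ Ed × %ΔP = (-0.808) × (+14.6%) = -11.7968%
%ΔTR ≈ %ΔP + %ΔQ = (+14.6%) + (-11.7968%) = +2.8032%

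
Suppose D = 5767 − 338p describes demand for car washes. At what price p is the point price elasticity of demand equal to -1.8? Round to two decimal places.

Ed = −338p/(5767 − 338p). Set this equal to -1.8:
338p = 1.8·(5767 − 338p) ⇒ 338p(1 + 1.8) = 1.8·5767
p = 1.8·5767 / (338·2.8) = 10.9685…

10.97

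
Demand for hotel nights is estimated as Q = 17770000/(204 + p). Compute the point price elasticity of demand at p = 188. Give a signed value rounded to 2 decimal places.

dQ/dp = −17770000/(204 + p)² = -115.642. At p = 188, Q = 45331.6.
Ed = (dQ/dp)·(p/Q) = (-115.642) × (188/45331.6) = -0.4795…

-0.48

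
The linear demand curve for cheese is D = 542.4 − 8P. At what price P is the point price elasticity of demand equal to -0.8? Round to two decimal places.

30.13

Ed = −8P/(542.4 − 8P). Set this equal to -0.8:
8P = 0.8·(542.4 − 8P) ⇒ 8P(1 + 0.8) = 0.8·542.4
P = 0.8·542.4 / (8·1.8) = 30.1333…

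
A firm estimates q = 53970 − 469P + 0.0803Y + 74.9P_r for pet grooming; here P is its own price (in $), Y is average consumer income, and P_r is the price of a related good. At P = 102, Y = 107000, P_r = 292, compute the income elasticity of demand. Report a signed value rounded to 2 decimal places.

At the given values, q = 53970 − 469(102) + 0.0803(107000) + 74.9(292) = 36594.9.
∂q/∂Y = 0.0803.
E = (0.0803) × (107000/36594.9) = 0.2347…

0.23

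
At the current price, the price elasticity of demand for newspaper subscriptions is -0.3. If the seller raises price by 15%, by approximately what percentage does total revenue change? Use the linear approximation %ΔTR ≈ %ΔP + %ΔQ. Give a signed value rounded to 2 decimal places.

%ΔQ ≈ Ed × %ΔP = (-0.3) × (+15%) = -4.5000%
%ΔTR ≈ %ΔP + %ΔQ = (+15%) + (-4.5000%) = +10.5000%

+10.50%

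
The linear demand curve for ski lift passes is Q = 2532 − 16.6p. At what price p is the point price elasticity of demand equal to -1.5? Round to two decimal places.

Ed = −16.6p/(2532 − 16.6p). Set this equal to -1.5:
16.6p = 1.5·(2532 − 16.6p) ⇒ 16.6p(1 + 1.5) = 1.5·2532
p = 1.5·2532 / (16.6·2.5) = 91.5180…

91.52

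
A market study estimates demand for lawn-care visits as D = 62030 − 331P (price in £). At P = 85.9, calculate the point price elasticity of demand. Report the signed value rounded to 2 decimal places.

-0.85

dD/dP = −331. At P = 85.9, D = 62030 − 331(85.9) = 33597.1.
Ed = (dD/dP)·(P/D) = −331 × (85.9/33597.1) = -0.8462…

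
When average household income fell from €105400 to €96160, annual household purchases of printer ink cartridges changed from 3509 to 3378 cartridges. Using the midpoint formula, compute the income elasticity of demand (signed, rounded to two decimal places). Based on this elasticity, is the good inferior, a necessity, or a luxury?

0.41; necessity

%ΔQ = (3378 − 3509)/[( 3509 + 3378)/2] = -131/3443.5 = -0.038042…
%ΔIncome = (96160 − 105400)/[( 105400 + 96160)/2] = -9240/100780 = -0.091684…
E_income = (-131/3443.5) / (-9240/100780) = 0.4149…
0 < E_income < 1 ⇒ normal good, necessity.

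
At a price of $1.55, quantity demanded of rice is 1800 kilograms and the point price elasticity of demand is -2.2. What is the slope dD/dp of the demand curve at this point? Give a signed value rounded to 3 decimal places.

Ed = (dD/dp)·(p/D) ⇒ dD/dp = Ed·D/p = (-2.2)·1800/1.55 = -2554.83870…

-2554.839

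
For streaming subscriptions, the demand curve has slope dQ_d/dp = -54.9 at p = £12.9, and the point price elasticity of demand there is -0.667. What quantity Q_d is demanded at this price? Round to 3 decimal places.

1061.784

Ed = (dQ_d/dp)·(p/Q_d) ⇒ Q_d = (dQ_d/dp)·p/Ed = (-54.9)·12.9/(-0.667) = 1061.78410…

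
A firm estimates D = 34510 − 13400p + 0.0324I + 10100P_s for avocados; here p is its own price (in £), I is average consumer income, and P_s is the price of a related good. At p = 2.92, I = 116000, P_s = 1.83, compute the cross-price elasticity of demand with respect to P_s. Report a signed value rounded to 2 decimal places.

1.05

At the given values, D = 34510 − 13400(2.92) + 0.0324(116000) + 10100(1.83) = 17623.4.
∂D/∂P_s = 10100.
E = (10100) × (1.83/17623.4) = 1.0487…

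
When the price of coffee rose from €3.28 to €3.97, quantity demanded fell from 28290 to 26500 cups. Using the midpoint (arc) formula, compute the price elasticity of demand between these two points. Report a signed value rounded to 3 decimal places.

%ΔQ = (26500 − 28290) / [(28290 + 26500)/2] = -1790/27395 = -0.065340…
%ΔP = (3.97 − 3.28) / [(3.28 + 3.97)/2] = 0.69/3.625 = 0.190344…
Arc Ed = %ΔQ / %ΔP = (-1790/27395) / (0.69/3.625) = -0.34327…

-0.343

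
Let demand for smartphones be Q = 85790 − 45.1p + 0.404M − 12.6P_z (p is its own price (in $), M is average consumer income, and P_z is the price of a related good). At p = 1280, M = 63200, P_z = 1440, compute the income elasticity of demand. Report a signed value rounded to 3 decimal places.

At the given values, Q = 85790 − 45.1(1280) + 0.404(63200) − 12.6(1440) = 35450.8.
∂Q/∂M = 0.404.
E = (0.404) × (63200/35450.8) = 0.72023…

0.720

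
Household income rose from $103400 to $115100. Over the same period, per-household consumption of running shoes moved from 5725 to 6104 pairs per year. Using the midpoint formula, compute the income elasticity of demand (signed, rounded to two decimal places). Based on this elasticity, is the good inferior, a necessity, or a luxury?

%ΔQ = (6104 − 5725)/[( 5725 + 6104)/2] = 379/5914.5 = 0.064079…
%ΔIncome = (115100 − 103400)/[( 103400 + 115100)/2] = 11700/109250 = 0.107093…
E_income = (379/5914.5) / (11700/109250) = 0.5983…
0 < E_income < 1 ⇒ normal good, necessity.

0.60; necessity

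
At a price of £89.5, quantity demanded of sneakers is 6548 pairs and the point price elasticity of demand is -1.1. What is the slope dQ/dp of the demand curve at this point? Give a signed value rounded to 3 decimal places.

-80.478

Ed = (dQ/dp)·(p/Q) ⇒ dQ/dp = Ed·Q/p = (-1.1)·6548/89.5 = -80.47821…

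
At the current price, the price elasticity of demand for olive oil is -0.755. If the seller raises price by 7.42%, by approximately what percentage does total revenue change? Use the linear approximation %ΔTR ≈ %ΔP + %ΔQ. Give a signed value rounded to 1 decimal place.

%ΔQ ≈ Ed × %ΔP = (-0.755) × (+7.42%) = -5.6021%
%ΔTR ≈ %ΔP + %ΔQ = (+7.42%) + (-5.6021%) = +1.8179%

+1.8%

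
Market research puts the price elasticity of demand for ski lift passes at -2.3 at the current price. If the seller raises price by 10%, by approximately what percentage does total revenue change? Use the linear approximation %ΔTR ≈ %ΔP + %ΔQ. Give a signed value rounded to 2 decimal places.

-13.00%

%ΔQ ≈ Ed × %ΔP = (-2.3) × (+10%) = -23.0000%
%ΔTR ≈ %ΔP + %ΔQ = (+10%) + (-23.0000%) = -13.0000%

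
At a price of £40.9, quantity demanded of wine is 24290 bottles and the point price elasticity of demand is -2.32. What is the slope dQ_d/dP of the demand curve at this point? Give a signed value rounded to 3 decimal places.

Ed = (dQ_d/dP)·(P/Q_d) ⇒ dQ_d/dP = Ed·Q_d/P = (-2.32)·24290/40.9 = -1377.81907…

-1377.819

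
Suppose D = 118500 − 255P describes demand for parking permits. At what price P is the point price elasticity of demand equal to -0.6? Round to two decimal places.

Ed = −255P/(118500 − 255P). Set this equal to -0.6:
255P = 0.6·(118500 − 255P) ⇒ 255P(1 + 0.6) = 0.6·118500
P = 0.6·118500 / (255·1.6) = 174.2647…

174.26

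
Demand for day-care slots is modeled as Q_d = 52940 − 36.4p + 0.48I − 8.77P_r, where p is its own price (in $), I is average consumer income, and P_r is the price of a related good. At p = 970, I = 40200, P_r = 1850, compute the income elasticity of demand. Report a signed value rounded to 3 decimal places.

0.932

At the given values, Q_d = 52940 − 36.4(970) + 0.48(40200) − 8.77(1850) = 20703.5.
∂Q_d/∂I = 0.48.
E = (0.48) × (40200/20703.5) = 0.93201…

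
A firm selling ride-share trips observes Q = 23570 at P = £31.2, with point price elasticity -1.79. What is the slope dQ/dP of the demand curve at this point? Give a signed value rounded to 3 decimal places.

-1352.253

Ed = (dQ/dP)·(P/Q) ⇒ dQ/dP = Ed·Q/P = (-1.79)·23570/31.2 = -1352.25320…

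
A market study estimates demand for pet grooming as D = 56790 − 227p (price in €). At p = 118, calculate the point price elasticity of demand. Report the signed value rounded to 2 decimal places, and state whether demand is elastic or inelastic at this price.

-0.89; inelastic

dD/dp = −227. At p = 118, D = 56790 − 227(118) = 30004.
Ed = (dD/dp)·(p/D) = −227 × (118/30004) = -0.8927…
|Ed| = 0.89 < 1, so demand is inelastic.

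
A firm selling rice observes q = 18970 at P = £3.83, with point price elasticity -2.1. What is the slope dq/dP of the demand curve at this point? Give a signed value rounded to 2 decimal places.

Ed = (dq/dP)·(P/q) ⇒ dq/dP = Ed·q/P = (-2.1)·18970/3.83 = -10401.3054…

-10401.31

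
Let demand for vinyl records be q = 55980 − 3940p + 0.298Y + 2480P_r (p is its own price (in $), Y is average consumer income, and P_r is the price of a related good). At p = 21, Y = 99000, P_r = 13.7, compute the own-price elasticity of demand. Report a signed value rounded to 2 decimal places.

-2.25

At the given values, q = 55980 − 3940(21) + 0.298(99000) + 2480(13.7) = 36718.
∂q/∂p = −3940.
E = (-3940) × (21/36718) = -2.2533…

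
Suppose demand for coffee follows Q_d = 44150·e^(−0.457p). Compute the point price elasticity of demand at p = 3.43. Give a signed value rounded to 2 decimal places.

-1.57

dQ_d/dp = −0.457·Q_d = -4208.1. At p = 3.43, Q_d = 9208.09.
Ed = (dQ_d/dp)·(p/Q_d) = (-4208.1) × (3.43/9208.09) = -1.5675…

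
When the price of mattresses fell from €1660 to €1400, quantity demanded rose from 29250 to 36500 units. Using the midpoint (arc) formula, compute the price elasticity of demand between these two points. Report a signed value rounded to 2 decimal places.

-1.30

%ΔQ = (36500 − 29250) / [(29250 + 36500)/2] = 7250/32875 = 0.220532…
%ΔP = (1400 − 1660) / [(1660 + 1400)/2] = -260/1530 = -0.169934…
Arc Ed = %ΔQ / %ΔP = (7250/32875) / (-260/1530) = -1.2977…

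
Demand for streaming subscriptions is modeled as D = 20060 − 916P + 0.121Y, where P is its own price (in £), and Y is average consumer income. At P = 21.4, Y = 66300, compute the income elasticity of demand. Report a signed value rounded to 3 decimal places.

At the given values, D = 20060 − 916(21.4) + 0.121(66300) = 8479.9.
∂D/∂Y = 0.121.
E = (0.121) × (66300/8479.9) = 0.94603…

0.946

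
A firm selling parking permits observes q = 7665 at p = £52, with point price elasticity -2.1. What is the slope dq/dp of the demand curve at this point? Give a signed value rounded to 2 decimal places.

-309.55

Ed = (dq/dp)·(p/q) ⇒ dq/dp = Ed·q/p = (-2.1)·7665/52 = -309.5480…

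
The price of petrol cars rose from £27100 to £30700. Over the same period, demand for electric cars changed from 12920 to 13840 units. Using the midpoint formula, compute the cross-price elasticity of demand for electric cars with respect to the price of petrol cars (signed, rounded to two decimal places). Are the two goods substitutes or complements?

%ΔQ_{electric cars} = (13840 − 12920)/avg = 920/13380 = 0.068759…
%ΔP_{petrol cars} = (30700 − 27100)/avg = 3600/28900 = 0.124567…
E_cross = (920/13380) / (3600/28900) = 0.5519…
E_cross > 0 ⇒ the goods are substitutes.

0.55; substitutes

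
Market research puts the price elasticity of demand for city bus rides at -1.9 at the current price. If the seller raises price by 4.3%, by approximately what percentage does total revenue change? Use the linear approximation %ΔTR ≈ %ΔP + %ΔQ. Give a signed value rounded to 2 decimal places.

-3.87%

%ΔQ ≈ Ed × %ΔP = (-1.9) × (+4.3%) = -8.1700%
%ΔTR ≈ %ΔP + %ΔQ = (+4.3%) + (-8.1700%) = -3.8700%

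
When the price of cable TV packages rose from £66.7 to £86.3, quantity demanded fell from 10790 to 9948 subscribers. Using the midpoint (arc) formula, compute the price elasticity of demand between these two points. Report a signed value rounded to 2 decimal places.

-0.32

%ΔQ = (9948 − 10790) / [(10790 + 9948)/2] = -842/10369 = -0.081203…
%ΔP = (86.3 − 66.7) / [(66.7 + 86.3)/2] = 19.6/76.5 = 0.256209…
Arc Ed = %ΔQ / %ΔP = (-842/10369) / (19.6/76.5) = -0.3169…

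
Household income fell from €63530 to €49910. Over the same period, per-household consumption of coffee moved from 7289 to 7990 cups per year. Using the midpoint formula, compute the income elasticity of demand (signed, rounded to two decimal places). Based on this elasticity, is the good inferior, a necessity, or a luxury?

-0.38; inferior

%ΔQ = (7990 − 7289)/[( 7289 + 7990)/2] = 701/7639.5 = 0.091759…
%ΔIncome = (49910 − 63530)/[( 63530 + 49910)/2] = -13620/56720 = -0.240126…
E_income = (701/7639.5) / (-13620/56720) = -0.3821…
E_income < 0 ⇒ inferior good.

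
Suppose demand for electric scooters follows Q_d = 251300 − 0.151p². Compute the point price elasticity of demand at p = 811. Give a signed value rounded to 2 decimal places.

dQ_d/dp = −2·0.151·p = -244.922. At p = 811, Q_d = 151984.129.
Ed = (dQ_d/dp)·(p/Q_d) = (-244.922) × (811/151984.129) = -1.3069…

-1.31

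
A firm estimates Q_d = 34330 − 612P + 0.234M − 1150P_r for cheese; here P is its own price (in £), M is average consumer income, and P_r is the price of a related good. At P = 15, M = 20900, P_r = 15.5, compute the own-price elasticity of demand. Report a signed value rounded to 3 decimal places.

-0.751

At the given values, Q_d = 34330 − 612(15) + 0.234(20900) − 1150(15.5) = 12215.6.
∂Q_d/∂P = −612.
E = (-612) × (15/12215.6) = -0.75149…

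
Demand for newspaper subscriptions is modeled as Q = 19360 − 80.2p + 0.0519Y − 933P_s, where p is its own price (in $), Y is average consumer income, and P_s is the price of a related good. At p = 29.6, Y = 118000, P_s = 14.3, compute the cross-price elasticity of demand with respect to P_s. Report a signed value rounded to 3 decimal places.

-1.366

At the given values, Q = 19360 − 80.2(29.6) + 0.0519(118000) − 933(14.3) = 9768.38.
∂Q/∂P_s = -933.
E = (-933) × (14.3/9768.38) = -1.36582…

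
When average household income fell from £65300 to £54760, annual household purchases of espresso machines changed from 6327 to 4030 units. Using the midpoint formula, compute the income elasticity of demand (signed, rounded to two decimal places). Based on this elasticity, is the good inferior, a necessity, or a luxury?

%ΔQ = (4030 − 6327)/[( 6327 + 4030)/2] = -2297/5178.5 = -0.443564…
%ΔIncome = (54760 − 65300)/[( 65300 + 54760)/2] = -10540/60030 = -0.175578…
E_income = (-2297/5178.5) / (-10540/60030) = 2.5262…
E_income > 1 ⇒ normal good, luxury.

2.53; luxury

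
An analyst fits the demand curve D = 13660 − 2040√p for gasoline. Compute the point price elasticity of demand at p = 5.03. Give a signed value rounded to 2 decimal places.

dD/dp = −2040/(2√p) = -454.796. At p = 5.03, D = 9084.76.
Ed = (dD/dp)·(p/D) = (-454.796) × (5.03/9084.76) = -0.2518…

-0.25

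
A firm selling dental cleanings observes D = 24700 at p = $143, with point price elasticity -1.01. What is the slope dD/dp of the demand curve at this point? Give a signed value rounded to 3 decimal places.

-174.455

Ed = (dD/dp)·(p/D) ⇒ dD/dp = Ed·D/p = (-1.01)·24700/143 = -174.45454…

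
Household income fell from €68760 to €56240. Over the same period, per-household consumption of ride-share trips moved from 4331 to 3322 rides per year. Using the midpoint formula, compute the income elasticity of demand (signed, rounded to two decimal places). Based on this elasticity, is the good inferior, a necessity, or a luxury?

%ΔQ = (3322 − 4331)/[( 4331 + 3322)/2] = -1009/3826.5 = -0.263687…
%ΔIncome = (56240 − 68760)/[( 68760 + 56240)/2] = -12520/62500 = -0.20032
E_income = (-1009/3826.5) / (-12520/62500) = 1.3163…
E_income > 1 ⇒ normal good, luxury.

1.32; luxury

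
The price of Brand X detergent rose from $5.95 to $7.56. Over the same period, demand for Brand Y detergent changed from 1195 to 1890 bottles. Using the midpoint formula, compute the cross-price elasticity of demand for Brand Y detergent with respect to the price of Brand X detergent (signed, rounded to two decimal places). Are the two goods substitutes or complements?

%ΔQ_{Brand Y detergent} = (1890 − 1195)/avg = 695/1542.5 = 0.450567…
%ΔP_{Brand X detergent} = (7.56 − 5.95)/avg = 1.61/6.755 = 0.238341…
E_cross = (695/1542.5) / (1.61/6.755) = 1.8904…
E_cross > 0 ⇒ the goods are substitutes.

1.89; substitutes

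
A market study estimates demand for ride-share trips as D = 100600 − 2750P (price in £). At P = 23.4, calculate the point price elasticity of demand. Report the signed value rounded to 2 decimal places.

dD/dP = −2750. At P = 23.4, D = 100600 − 2750(23.4) = 36250.
Ed = (dD/dP)·(P/D) = −2750 × (23.4/36250) = -1.7751…

-1.78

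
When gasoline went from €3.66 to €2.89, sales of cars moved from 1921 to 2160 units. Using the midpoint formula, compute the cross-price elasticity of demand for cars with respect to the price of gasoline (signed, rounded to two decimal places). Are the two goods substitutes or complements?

%ΔQ_{cars} = (2160 − 1921)/avg = 239/2040.5 = 0.117128…
%ΔP_{gasoline} = (2.89 − 3.66)/avg = -0.77/3.275 = -0.235114…
E_cross = (239/2040.5) / (-0.77/3.275) = -0.4981…
E_cross < 0 ⇒ the goods are complements.

-0.50; complements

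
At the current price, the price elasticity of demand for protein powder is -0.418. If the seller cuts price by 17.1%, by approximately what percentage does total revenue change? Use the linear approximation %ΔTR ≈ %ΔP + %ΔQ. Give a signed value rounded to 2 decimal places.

%ΔQ ≈ Ed × %ΔP = (-0.418) × (-17.1%) = +7.1478%
%ΔTR ≈ %ΔP + %ΔQ = (-17.1%) + (+7.1478%) = -9.9522%

-9.95%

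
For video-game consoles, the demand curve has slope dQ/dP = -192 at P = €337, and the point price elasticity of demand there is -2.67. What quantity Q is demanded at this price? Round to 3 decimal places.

24233.708

Ed = (dQ/dP)·(P/Q) ⇒ Q = (dQ/dP)·P/Ed = (-192)·337/(-2.67) = 24233.70786…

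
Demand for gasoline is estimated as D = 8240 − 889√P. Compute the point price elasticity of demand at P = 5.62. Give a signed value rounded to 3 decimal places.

-0.172

dD/dP = −889/(2√P) = -187.501. At P = 5.62, D = 6132.49.
Ed = (dD/dP)·(P/D) = (-187.501) × (5.62/6132.49) = -0.17183…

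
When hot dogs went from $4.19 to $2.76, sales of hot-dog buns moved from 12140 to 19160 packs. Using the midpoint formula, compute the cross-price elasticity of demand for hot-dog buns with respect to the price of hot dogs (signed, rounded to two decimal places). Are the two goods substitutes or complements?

%ΔQ_{hot-dog buns} = (19160 − 12140)/avg = 7020/15650 = 0.448562…
%ΔP_{hot dogs} = (2.76 − 4.19)/avg = -1.43/3.475 = -0.411510…
E_cross = (7020/15650) / (-1.43/3.475) = -1.0900…
E_cross < 0 ⇒ the goods are complements.

-1.09; complements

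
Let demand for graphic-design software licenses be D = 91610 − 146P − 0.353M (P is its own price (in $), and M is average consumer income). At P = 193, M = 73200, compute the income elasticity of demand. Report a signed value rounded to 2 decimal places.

At the given values, D = 91610 − 146(193) − 0.353(73200) = 37592.4.
∂D/∂M = -0.353.
E = (-0.353) × (73200/37592.4) = -0.6873…

-0.69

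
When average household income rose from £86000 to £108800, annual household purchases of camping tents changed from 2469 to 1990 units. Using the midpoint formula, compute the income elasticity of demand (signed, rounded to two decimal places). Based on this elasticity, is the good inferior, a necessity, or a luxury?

-0.92; inferior

%ΔQ = (1990 − 2469)/[( 2469 + 1990)/2] = -479/2229.5 = -0.214846…
%ΔIncome = (108800 − 86000)/[( 86000 + 108800)/2] = 22800/97400 = 0.234086…
E_income = (-479/2229.5) / (22800/97400) = -0.9178…
E_income < 0 ⇒ inferior good.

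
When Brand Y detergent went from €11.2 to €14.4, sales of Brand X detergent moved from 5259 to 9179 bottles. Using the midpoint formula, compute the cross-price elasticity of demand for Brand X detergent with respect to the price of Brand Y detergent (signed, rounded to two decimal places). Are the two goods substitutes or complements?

%ΔQ_{Brand X detergent} = (9179 − 5259)/avg = 3920/7219 = 0.543011…
%ΔP_{Brand Y detergent} = (14.4 − 11.2)/avg = 3.2/12.8 = 0.25
E_cross = (3920/7219) / (3.2/12.8) = 2.1720…
E_cross > 0 ⇒ the goods are substitutes.

2.17; substitutes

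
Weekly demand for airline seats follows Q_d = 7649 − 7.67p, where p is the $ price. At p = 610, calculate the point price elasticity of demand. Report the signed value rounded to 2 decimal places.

dQ_d/dp = −7.67. At p = 610, Q_d = 7649 − 7.67(610) = 2970.3.
Ed = (dQ_d/dp)·(p/Q_d) = −7.67 × (610/2970.3) = -1.5751…

-1.58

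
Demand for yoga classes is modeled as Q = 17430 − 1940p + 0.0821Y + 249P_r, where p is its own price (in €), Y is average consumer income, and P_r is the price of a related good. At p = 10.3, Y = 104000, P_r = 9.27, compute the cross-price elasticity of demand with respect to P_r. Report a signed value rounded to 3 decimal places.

0.278

At the given values, Q = 17430 − 1940(10.3) + 0.0821(104000) + 249(9.27) = 8294.63.
∂Q/∂P_r = 249.
E = (249) × (9.27/8294.63) = 0.27828…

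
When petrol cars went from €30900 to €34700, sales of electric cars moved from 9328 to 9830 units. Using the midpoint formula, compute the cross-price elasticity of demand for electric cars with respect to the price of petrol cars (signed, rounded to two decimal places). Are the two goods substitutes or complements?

0.45; substitutes

%ΔQ_{electric cars} = (9830 − 9328)/avg = 502/9579 = 0.052406…
%ΔP_{petrol cars} = (34700 − 30900)/avg = 3800/32800 = 0.115853…
E_cross = (502/9579) / (3800/32800) = 0.4523…
E_cross > 0 ⇒ the goods are substitutes.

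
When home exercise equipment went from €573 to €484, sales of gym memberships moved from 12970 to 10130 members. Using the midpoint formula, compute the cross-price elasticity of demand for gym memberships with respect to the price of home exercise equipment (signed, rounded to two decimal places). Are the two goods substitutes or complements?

1.46; substitutes

%ΔQ_{gym memberships} = (10130 − 12970)/avg = -2840/11550 = -0.245887…
%ΔP_{home exercise equipment} = (484 − 573)/avg = -89/528.5 = -0.168401…
E_cross = (-2840/11550) / (-89/528.5) = 1.4601…
E_cross > 0 ⇒ the goods are substitutes.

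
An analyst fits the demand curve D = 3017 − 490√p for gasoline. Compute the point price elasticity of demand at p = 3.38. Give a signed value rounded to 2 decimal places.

dD/dp = −490/(2√p) = -133.262. At p = 3.38, D = 2116.15.
Ed = (dD/dp)·(p/D) = (-133.262) × (3.38/2116.15) = -0.2128…

-0.21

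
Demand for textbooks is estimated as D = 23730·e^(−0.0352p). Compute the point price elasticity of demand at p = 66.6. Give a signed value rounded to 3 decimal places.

-2.344

dD/dp = −0.0352·D = -80.1152. At p = 66.6, D = 2276.
Ed = (dD/dp)·(p/D) = (-80.1152) × (66.6/2276) = -2.34432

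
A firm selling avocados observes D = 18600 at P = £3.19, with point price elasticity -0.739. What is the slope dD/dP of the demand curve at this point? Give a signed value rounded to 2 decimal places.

Ed = (dD/dP)·(P/D) ⇒ dD/dP = Ed·D/P = (-0.739)·18600/3.19 = -4308.9028…

-4308.90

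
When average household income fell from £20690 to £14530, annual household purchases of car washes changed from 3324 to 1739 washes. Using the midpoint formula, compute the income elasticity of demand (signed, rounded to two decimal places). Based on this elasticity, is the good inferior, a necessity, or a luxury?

%ΔQ = (1739 − 3324)/[( 3324 + 1739)/2] = -1585/2531.5 = -0.626111…
%ΔIncome = (14530 − 20690)/[( 20690 + 14530)/2] = -6160/17610 = -0.349801…
E_income = (-1585/2531.5) / (-6160/17610) = 1.7899…
E_income > 1 ⇒ normal good, luxury.

1.79; luxury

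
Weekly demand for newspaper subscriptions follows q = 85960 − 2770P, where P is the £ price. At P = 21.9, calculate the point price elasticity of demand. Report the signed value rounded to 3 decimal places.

dq/dP = −2770. At P = 21.9, q = 85960 − 2770(21.9) = 25297.
Ed = (dq/dP)·(P/q) = −2770 × (21.9/25297) = -2.39803…

-2.398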